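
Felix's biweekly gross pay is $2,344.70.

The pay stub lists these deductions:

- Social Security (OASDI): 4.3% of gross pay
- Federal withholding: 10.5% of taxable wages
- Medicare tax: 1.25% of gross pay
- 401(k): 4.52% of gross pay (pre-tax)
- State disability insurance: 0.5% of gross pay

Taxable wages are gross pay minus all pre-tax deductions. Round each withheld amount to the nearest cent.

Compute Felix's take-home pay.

401(k): $2,344.70 × 0.0452 = $105.98
Taxable wages = $2,344.70 − $105.98 = $2,238.72
Federal withholding: $2,238.72 × 0.105 = $235.07
State disability insurance: $2,344.70 × 0.005 = $11.72
Social Security (OASDI): $2,344.70 × 0.043 = $100.82
Medicare tax: $2,344.70 × 0.0125 = $29.31
Total deductions = $105.98 + $235.07 + $11.72 + $100.82 + $29.31 = $482.90
Net pay = $2,344.70 − $482.90 = $1,861.80

$1,861.80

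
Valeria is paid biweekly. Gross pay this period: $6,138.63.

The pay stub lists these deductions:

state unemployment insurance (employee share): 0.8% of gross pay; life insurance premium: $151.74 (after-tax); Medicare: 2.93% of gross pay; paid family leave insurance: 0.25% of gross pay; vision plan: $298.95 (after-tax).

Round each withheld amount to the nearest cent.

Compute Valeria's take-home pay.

State unemployment insurance (employee share): $6,138.63 × 0.008 = $49.11
Paid family leave insurance: $6,138.63 × 0.0025 = $15.35
Medicare: $6,138.63 × 0.0293 = $179.86
Life insurance premium: $151.74
Vision plan: $298.95
Total deductions = $49.11 + $15.35 + $179.86 + $151.74 + $298.95 = $695.01
Net pay = $6,138.63 − $695.01 = $5,443.62

$5,443.62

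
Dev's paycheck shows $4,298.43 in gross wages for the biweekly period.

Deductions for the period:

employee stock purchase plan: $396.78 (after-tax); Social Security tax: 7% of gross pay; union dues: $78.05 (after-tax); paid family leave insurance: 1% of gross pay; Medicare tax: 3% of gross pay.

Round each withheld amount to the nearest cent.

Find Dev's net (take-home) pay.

$3,350.78

Social Security tax: $4,298.43 × 0.07 = $300.89
Medicare tax: $4,298.43 × 0.03 = $128.95
Paid family leave insurance: $4,298.43 × 0.01 = $42.98
Union dues: $78.05
Employee stock purchase plan: $396.78
Total deductions = $300.89 + $128.95 + $42.98 + $78.05 + $396.78 = $947.65
Net pay = $4,298.43 − $947.65 = $3,350.78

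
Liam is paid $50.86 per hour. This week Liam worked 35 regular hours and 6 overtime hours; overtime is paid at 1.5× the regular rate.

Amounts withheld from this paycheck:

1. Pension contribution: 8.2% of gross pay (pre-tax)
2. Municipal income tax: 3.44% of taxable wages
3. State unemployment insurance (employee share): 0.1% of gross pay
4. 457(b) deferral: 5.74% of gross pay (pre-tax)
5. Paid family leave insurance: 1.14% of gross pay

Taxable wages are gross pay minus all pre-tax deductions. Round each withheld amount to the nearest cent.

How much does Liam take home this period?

$1,831.89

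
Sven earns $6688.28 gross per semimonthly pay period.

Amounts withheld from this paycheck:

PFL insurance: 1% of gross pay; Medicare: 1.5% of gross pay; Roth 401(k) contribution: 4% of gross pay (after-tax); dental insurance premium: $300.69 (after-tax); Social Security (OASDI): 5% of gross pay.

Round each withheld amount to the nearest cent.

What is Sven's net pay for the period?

Social Security (OASDI): $6688.28 × 0.05 = $334.41
Medicare: $6688.28 × 0.015 = $100.32
PFL insurance: $6688.28 × 0.01 = $66.88
Dental insurance premium: $300.69
Roth 401(k) contribution: $6688.28 × 0.04 = $267.53
Total deductions = $334.41 + $100.32 + $66.88 + $300.69 + $267.53 = $1069.83
Net pay = $6688.28 − $1069.83 = $5618.45

$5618.45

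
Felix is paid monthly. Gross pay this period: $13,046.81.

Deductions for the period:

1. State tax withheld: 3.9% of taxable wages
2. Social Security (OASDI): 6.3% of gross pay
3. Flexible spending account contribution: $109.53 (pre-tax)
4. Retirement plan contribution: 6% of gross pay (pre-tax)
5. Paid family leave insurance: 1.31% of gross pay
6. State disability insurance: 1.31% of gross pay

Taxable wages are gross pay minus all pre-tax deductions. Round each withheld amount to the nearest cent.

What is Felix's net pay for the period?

Flexible spending account contribution: $109.53
Retirement plan contribution: $13,046.81 × 0.06 = $782.81
Pre-tax total = $109.53 + $782.81 = $892.34
Taxable wages = $13,046.81 − $892.34 = $12,154.47
State tax withheld: $12,154.47 × 0.039 = $474.02
Social Security (OASDI): $13,046.81 × 0.063 = $821.95
State disability insurance: $13,046.81 × 0.0131 = $170.91
Paid family leave insurance: $13,046.81 × 0.0131 = $170.91
Total deductions = $109.53 + $782.81 + $474.02 + $821.95 + $170.91 + $170.91 = $2,530.13
Net pay = $13,046.81 − $2,530.13 = $10,516.68

$10,516.68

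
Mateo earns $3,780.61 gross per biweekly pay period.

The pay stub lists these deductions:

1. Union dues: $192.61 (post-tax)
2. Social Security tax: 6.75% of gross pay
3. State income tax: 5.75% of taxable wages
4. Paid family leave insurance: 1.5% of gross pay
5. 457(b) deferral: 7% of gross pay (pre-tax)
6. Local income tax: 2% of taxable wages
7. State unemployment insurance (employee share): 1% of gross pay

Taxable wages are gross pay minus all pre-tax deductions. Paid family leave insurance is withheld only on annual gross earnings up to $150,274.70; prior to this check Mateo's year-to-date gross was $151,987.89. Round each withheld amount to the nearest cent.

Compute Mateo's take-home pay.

$2,757.87

457(b) deferral: $3,780.61 × 0.07 = $264.64
Taxable wages = $3,780.61 − $264.64 = $3,515.97
State income tax: $3,515.97 × 0.0575 = $202.17
Local income tax: $3,515.97 × 0.02 = $70.32
State unemployment insurance (employee share): $3,780.61 × 0.01 = $37.81
Social Security tax: $3,780.61 × 0.0675 = $255.19
Paid family leave insurance: annual cap $150,274.70 already reached (YTD $151,987.89), so $0.00
Union dues: $192.61
Total deductions = $264.64 + $202.17 + $70.32 + $37.81 + $255.19 + $0.00 + $192.61 = $1,022.74
Net pay = $3,780.61 − $1,022.74 = $2,757.87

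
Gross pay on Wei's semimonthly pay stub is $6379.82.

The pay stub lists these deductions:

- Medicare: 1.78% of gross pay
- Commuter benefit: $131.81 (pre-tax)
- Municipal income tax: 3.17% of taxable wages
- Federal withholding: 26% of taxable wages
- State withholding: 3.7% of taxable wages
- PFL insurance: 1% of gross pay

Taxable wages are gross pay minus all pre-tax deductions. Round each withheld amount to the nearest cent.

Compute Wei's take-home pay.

Commuter benefit: $131.81
Taxable wages = $6379.82 − $131.81 = $6248.01
Federal withholding: $6248.01 × 0.26 = $1624.48
State withholding: $6248.01 × 0.037 = $231.18
Municipal income tax: $6248.01 × 0.0317 = $198.06
PFL insurance: $6379.82 × 0.01 = $63.80
Medicare: $6379.82 × 0.0178 = $113.56
Total deductions = $131.81 + $1624.48 + $231.18 + $198.06 + $63.80 + $113.56 = $2362.89
Net pay = $6379.82 − $2362.89 = $4016.93

$4016.93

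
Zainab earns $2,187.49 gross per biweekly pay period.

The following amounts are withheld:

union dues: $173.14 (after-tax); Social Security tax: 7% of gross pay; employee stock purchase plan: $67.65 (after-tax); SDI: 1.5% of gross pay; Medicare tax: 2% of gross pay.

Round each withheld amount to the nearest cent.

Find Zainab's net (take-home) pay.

Medicare tax: $2,187.49 × 0.02 = $43.75
SDI: $2,187.49 × 0.015 = $32.81
Social Security tax: $2,187.49 × 0.07 = $153.12
Employee stock purchase plan: $67.65
Union dues: $173.14
Total deductions = $43.75 + $32.81 + $153.12 + $67.65 + $173.14 = $470.47
Net pay = $2,187.49 − $470.47 = $1,717.02

$1,717.02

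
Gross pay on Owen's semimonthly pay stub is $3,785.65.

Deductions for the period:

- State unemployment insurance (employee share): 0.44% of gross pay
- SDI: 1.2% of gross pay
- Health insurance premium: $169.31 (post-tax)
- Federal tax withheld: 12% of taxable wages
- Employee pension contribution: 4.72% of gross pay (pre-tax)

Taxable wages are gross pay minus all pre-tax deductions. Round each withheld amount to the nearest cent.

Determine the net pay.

Employee pension contribution: $3,785.65 × 0.0472 = $178.68
Taxable wages = $3,785.65 − $178.68 = $3,606.97
Federal tax withheld: $3,606.97 × 0.12 = $432.84
SDI: $3,785.65 × 0.012 = $45.43
State unemployment insurance (employee share): $3,785.65 × 0.0044 = $16.66
Health insurance premium: $169.31
Total deductions = $178.68 + $432.84 + $45.43 + $16.66 + $169.31 = $842.92
Net pay = $3,785.65 − $842.92 = $2,942.73

$2,942.73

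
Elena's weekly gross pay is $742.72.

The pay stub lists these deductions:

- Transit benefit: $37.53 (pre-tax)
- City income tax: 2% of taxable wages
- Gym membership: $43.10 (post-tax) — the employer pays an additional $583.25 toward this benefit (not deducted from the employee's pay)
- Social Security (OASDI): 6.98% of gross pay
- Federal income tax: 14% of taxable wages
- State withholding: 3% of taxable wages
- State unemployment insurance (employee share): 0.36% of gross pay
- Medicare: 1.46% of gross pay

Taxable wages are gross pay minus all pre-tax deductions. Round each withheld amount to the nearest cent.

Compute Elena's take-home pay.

$462.75

Transit benefit: $37.53
Taxable wages = $742.72 − $37.53 = $705.19
City income tax: $705.19 × 0.02 = $14.10
Federal income tax: $705.19 × 0.14 = $98.73
State withholding: $705.19 × 0.03 = $21.16
Medicare: $742.72 × 0.0146 = $10.84
Social Security (OASDI): $742.72 × 0.0698 = $51.84
State unemployment insurance (employee share): $742.72 × 0.0036 = $2.67
Gym membership: $43.10
(Employer's $583.25 toward gym membership is not withheld from the employee.)
Total deductions = $37.53 + $14.10 + $98.73 + $21.16 + $10.84 + $51.84 + $2.67 + $43.10 = $279.97
Net pay = $742.72 − $279.97 = $462.75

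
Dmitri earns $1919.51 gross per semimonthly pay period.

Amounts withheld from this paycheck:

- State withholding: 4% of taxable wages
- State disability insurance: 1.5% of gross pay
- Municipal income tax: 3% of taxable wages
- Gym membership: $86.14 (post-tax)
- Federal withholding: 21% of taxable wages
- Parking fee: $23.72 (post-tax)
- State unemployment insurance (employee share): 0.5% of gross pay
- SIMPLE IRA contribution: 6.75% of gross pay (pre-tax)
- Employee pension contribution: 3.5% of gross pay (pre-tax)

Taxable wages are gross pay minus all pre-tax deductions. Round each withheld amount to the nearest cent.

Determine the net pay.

Employee pension contribution: $1919.51 × 0.035 = $67.18
SIMPLE IRA contribution: $1919.51 × 0.0675 = $129.57
Pre-tax total = $67.18 + $129.57 = $196.75
Taxable wages = $1919.51 − $196.75 = $1722.76
Municipal income tax: $1722.76 × 0.03 = $51.68
State withholding: $1722.76 × 0.04 = $68.91
Federal withholding: $1722.76 × 0.21 = $361.78
State unemployment insurance (employee share): $1919.51 × 0.005 = $9.60
State disability insurance: $1919.51 × 0.015 = $28.79
Parking fee: $23.72
Gym membership: $86.14
Total deductions = $67.18 + $129.57 + $51.68 + $68.91 + $361.78 + $9.60 + $28.79 + $23.72 + $86.14 = $827.37
Net pay = $1919.51 − $827.37 = $1092.14

$1092.14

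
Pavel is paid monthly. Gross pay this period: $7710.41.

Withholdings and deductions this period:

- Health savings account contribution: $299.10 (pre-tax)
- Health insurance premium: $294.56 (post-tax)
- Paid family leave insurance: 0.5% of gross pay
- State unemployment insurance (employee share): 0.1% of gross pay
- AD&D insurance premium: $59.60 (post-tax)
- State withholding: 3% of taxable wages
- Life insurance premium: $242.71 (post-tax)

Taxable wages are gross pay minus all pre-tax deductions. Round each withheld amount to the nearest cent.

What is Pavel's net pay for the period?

Health savings account contribution: $299.10
Taxable wages = $7710.41 − $299.10 = $7411.31
State withholding: $7411.31 × 0.03 = $222.34
Paid family leave insurance: $7710.41 × 0.005 = $38.55
State unemployment insurance (employee share): $7710.41 × 0.001 = $7.71
AD&D insurance premium: $59.60
Life insurance premium: $242.71
Health insurance premium: $294.56
Total deductions = $299.10 + $222.34 + $38.55 + $7.71 + $59.60 + $242.71 + $294.56 = $1164.57
Net pay = $7710.41 − $1164.57 = $6545.84

$6545.84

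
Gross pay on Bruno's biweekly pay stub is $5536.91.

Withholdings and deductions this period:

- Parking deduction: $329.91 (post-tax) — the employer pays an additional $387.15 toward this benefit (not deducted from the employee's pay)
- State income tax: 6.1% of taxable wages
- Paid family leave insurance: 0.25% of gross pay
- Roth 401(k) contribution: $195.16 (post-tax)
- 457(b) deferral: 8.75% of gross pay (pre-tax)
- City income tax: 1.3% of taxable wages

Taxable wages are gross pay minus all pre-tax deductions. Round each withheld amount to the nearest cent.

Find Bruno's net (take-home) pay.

457(b) deferral: $5536.91 × 0.0875 = $484.48
Taxable wages = $5536.91 − $484.48 = $5052.43
State income tax: $5052.43 × 0.061 = $308.20
City income tax: $5052.43 × 0.013 = $65.68
Paid family leave insurance: $5536.91 × 0.0025 = $13.84
Parking deduction: $329.91
Roth 401(k) contribution: $195.16
(Employer's $387.15 toward parking deduction is not withheld from the employee.)
Total deductions = $484.48 + $308.20 + $65.68 + $13.84 + $329.91 + $195.16 = $1397.27
Net pay = $5536.91 − $1397.27 = $4139.64

$4139.64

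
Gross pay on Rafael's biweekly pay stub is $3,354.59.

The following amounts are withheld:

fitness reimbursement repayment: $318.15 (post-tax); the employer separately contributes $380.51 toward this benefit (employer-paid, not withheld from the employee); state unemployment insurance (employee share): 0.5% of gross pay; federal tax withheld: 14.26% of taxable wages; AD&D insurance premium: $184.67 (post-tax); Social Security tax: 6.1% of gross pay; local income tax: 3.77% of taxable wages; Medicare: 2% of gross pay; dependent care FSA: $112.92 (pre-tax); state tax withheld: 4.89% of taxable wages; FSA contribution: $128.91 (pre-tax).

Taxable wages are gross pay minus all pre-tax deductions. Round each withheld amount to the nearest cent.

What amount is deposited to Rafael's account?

FSA contribution: $128.91
Dependent care FSA: $112.92
Pre-tax total = $128.91 + $112.92 = $241.83
Taxable wages = $3,354.59 − $241.83 = $3,112.76
State tax withheld: $3,112.76 × 0.0489 = $152.21
Federal tax withheld: $3,112.76 × 0.1426 = $443.88
Local income tax: $3,112.76 × 0.0377 = $117.35
Medicare: $3,354.59 × 0.02 = $67.09
Social Security tax: $3,354.59 × 0.061 = $204.63
State unemployment insurance (employee share): $3,354.59 × 0.005 = $16.77
AD&D insurance premium: $184.67
Fitness reimbursement repayment: $318.15
(Employer's $380.51 toward fitness reimbursement repayment is not withheld from the employee.)
Total deductions = $128.91 + $112.92 + $152.21 + $443.88 + $117.35 + $67.09 + $204.63 + $16.77 + $184.67 + $318.15 = $1,746.58
Net pay = $3,354.59 − $1,746.58 = $1,608.01

$1,608.01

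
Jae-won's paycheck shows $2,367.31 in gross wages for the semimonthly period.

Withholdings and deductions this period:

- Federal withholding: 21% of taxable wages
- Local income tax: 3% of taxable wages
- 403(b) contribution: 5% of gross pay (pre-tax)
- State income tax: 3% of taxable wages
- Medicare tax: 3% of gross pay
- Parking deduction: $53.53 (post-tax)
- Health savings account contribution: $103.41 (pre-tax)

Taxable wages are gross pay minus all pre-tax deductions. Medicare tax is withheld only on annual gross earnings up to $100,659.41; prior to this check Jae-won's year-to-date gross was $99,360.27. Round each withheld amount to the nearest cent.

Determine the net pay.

$1,473.73

403(b) contribution: $2,367.31 × 0.05 = $118.37
Health savings account contribution: $103.41
Pre-tax total = $118.37 + $103.41 = $221.78
Taxable wages = $2,367.31 − $221.78 = $2,145.53
Federal withholding: $2,145.53 × 0.21 = $450.56
Local income tax: $2,145.53 × 0.03 = $64.37
State income tax: $2,145.53 × 0.03 = $64.37
Medicare tax: only $100,659.41 − $99,360.27 = $1,299.14 of this check is subject → $1,299.14 × 0.03 = $38.97
Parking deduction: $53.53
Total deductions = $118.37 + $103.41 + $450.56 + $64.37 + $64.37 + $38.97 + $53.53 = $893.58
Net pay = $2,367.31 − $893.58 = $1,473.73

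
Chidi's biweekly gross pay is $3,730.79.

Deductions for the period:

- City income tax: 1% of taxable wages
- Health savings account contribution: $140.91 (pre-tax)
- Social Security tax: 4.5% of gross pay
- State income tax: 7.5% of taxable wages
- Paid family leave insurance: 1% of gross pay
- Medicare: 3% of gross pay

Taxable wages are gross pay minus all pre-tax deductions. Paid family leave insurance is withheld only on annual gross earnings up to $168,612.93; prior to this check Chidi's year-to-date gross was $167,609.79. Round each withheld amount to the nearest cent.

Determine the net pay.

$2,994.90

Health savings account contribution: $140.91
Taxable wages = $3,730.79 − $140.91 = $3,589.88
State income tax: $3,589.88 × 0.075 = $269.24
City income tax: $3,589.88 × 0.01 = $35.90
Medicare: $3,730.79 × 0.03 = $111.92
Paid family leave insurance: only $168,612.93 − $167,609.79 = $1,003.14 of this check is subject → $1,003.14 × 0.01 = $10.03
Social Security tax: $3,730.79 × 0.045 = $167.89
Total deductions = $140.91 + $269.24 + $35.90 + $111.92 + $10.03 + $167.89 = $735.89
Net pay = $3,730.79 − $735.89 = $2,994.90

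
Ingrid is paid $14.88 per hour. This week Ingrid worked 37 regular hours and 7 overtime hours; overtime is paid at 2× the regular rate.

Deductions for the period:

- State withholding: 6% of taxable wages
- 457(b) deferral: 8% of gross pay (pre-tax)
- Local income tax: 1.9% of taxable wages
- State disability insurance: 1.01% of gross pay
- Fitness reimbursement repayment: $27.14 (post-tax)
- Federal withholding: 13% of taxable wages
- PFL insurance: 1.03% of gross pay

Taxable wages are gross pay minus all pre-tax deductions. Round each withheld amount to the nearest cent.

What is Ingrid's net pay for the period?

Regular pay: 37 × $14.88 = $550.56
Overtime pay: 7 × $14.88 × 2 = $208.32
Gross pay = $550.56 + $208.32 = $758.88
457(b) deferral: $758.88 × 0.08 = $60.71
Taxable wages = $758.88 − $60.71 = $698.17
State withholding: $698.17 × 0.06 = $41.89
Local income tax: $698.17 × 0.019 = $13.27
Federal withholding: $698.17 × 0.13 = $90.76
State disability insurance: $758.88 × 0.0101 = $7.66
PFL insurance: $758.88 × 0.0103 = $7.82
Fitness reimbursement repayment: $27.14
Total deductions = $60.71 + $41.89 + $13.27 + $90.76 + $7.66 + $7.82 + $27.14 = $249.25
Net pay = $758.88 − $249.25 = $509.63

$509.63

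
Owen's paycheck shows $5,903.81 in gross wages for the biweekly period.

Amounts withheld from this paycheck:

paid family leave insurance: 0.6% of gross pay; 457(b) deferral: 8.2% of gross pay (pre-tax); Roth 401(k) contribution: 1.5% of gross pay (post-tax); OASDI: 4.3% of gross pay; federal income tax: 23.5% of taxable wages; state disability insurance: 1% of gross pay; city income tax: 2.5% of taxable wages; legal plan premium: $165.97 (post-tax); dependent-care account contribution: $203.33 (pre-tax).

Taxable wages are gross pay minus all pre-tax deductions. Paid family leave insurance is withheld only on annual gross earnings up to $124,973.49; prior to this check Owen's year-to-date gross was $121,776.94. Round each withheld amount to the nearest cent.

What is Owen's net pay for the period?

$3,273.50

Dependent-care account contribution: $203.33
457(b) deferral: $5,903.81 × 0.082 = $484.11
Pre-tax total = $203.33 + $484.11 = $687.44
Taxable wages = $5,903.81 − $687.44 = $5,216.37
Federal income tax: $5,216.37 × 0.235 = $1,225.85
City income tax: $5,216.37 × 0.025 = $130.41
State disability insurance: $5,903.81 × 0.01 = $59.04
OASDI: $5,903.81 × 0.043 = $253.86
Paid family leave insurance: only $124,973.49 − $121,776.94 = $3,196.55 of this check is subject → $3,196.55 × 0.006 = $19.18
Legal plan premium: $165.97
Roth 401(k) contribution: $5,903.81 × 0.015 = $88.56
Total deductions = $203.33 + $484.11 + $1,225.85 + $130.41 + $59.04 + $253.86 + $19.18 + $165.97 + $88.56 = $2,630.31
Net pay = $5,903.81 − $2,630.31 = $3,273.50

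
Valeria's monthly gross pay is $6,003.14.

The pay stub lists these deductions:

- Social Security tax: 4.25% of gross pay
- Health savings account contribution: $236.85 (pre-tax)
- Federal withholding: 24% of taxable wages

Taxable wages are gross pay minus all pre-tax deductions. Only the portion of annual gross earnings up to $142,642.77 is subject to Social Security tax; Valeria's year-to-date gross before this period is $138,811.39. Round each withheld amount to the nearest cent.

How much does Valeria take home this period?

Health savings account contribution: $236.85
Taxable wages = $6,003.14 − $236.85 = $5,766.29
Federal withholding: $5,766.29 × 0.24 = $1,383.91
Social Security tax: only $142,642.77 − $138,811.39 = $3,831.38 of this check is subject → $3,831.38 × 0.0425 = $162.83
Total deductions = $236.85 + $1,383.91 + $162.83 = $1,783.59
Net pay = $6,003.14 − $1,783.59 = $4,219.55

$4,219.55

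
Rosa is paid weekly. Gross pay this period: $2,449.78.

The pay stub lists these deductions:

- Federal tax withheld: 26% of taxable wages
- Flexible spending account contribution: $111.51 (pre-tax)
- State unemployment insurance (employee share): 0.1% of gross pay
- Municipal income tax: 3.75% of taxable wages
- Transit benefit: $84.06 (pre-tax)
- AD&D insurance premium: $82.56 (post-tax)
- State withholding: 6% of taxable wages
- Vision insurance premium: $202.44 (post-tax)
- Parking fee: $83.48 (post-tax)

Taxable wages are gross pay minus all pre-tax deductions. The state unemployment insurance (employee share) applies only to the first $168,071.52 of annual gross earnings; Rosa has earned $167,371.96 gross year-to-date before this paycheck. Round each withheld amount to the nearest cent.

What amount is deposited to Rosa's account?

Flexible spending account contribution: $111.51
Transit benefit: $84.06
Pre-tax total = $111.51 + $84.06 = $195.57
Taxable wages = $2,449.78 − $195.57 = $2,254.21
State withholding: $2,254.21 × 0.06 = $135.25
Federal tax withheld: $2,254.21 × 0.26 = $586.09
Municipal income tax: $2,254.21 × 0.0375 = $84.53
State unemployment insurance (employee share): only $168,071.52 − $167,371.96 = $699.56 of this check is subject → $699.56 × 0.001 = $0.70
Vision insurance premium: $202.44
Parking fee: $83.48
AD&D insurance premium: $82.56
Total deductions = $111.51 + $84.06 + $135.25 + $586.09 + $84.53 + $0.70 + $202.44 + $83.48 + $82.56 = $1,370.62
Net pay = $2,449.78 − $1,370.62 = $1,079.16

$1,079.16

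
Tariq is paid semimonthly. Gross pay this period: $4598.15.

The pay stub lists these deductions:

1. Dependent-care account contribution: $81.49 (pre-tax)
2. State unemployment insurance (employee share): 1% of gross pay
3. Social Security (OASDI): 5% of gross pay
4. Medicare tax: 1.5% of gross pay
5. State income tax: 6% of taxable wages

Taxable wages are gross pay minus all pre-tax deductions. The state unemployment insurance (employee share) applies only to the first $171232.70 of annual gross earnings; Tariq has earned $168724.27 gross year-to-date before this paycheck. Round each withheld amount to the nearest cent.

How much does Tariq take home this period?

Dependent-care account contribution: $81.49
Taxable wages = $4598.15 − $81.49 = $4516.66
State income tax: $4516.66 × 0.06 = $271.00
Medicare tax: $4598.15 × 0.015 = $68.97
State unemployment insurance (employee share): only $171232.70 − $168724.27 = $2508.43 of this check is subject → $2508.43 × 0.01 = $25.08
Social Security (OASDI): $4598.15 × 0.05 = $229.91
Total deductions = $81.49 + $271.00 + $68.97 + $25.08 + $229.91 = $676.45
Net pay = $4598.15 − $676.45 = $3921.70

$3921.70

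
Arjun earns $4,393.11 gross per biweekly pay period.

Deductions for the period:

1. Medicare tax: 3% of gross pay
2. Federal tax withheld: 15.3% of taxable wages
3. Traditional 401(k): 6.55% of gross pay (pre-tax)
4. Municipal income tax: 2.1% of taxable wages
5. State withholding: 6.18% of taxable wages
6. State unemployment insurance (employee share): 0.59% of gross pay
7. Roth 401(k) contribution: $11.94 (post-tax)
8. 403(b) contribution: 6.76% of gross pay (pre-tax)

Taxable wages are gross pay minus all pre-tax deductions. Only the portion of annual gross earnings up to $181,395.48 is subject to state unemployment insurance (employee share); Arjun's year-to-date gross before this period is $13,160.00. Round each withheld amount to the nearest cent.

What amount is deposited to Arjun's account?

$2,740.72

403(b) contribution: $4,393.11 × 0.0676 = $296.97
Traditional 401(k): $4,393.11 × 0.0655 = $287.75
Pre-tax total = $296.97 + $287.75 = $584.72
Taxable wages = $4,393.11 − $584.72 = $3,808.39
Federal tax withheld: $3,808.39 × 0.153 = $582.68
Municipal income tax: $3,808.39 × 0.021 = $79.98
State withholding: $3,808.39 × 0.0618 = $235.36
Medicare tax: $4,393.11 × 0.03 = $131.79
State unemployment insurance (employee share): cap not yet reached, full $4,393.11 is subject → $4,393.11 × 0.0059 = $25.92
Roth 401(k) contribution: $11.94
Total deductions = $296.97 + $287.75 + $582.68 + $79.98 + $235.36 + $131.79 + $25.92 + $11.94 = $1,652.39
Net pay = $4,393.11 − $1,652.39 = $2,740.72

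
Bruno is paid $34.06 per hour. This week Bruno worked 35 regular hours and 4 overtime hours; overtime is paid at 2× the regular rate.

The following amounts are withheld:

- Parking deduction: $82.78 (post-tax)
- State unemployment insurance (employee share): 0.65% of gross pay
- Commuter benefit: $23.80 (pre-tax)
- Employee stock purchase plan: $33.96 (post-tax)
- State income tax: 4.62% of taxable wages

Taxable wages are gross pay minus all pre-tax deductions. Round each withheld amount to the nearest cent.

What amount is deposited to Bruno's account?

Regular pay: 35 × $34.06 = $1192.10
Overtime pay: 4 × $34.06 × 2 = $272.48
Gross pay = $1192.10 + $272.48 = $1464.58
Commuter benefit: $23.80
Taxable wages = $1464.58 − $23.80 = $1440.78
State income tax: $1440.78 × 0.0462 = $66.56
State unemployment insurance (employee share): $1464.58 × 0.0065 = $9.52
Parking deduction: $82.78
Employee stock purchase plan: $33.96
Total deductions = $23.80 + $66.56 + $9.52 + $82.78 + $33.96 = $216.62
Net pay = $1464.58 − $216.62 = $1247.96

$1247.96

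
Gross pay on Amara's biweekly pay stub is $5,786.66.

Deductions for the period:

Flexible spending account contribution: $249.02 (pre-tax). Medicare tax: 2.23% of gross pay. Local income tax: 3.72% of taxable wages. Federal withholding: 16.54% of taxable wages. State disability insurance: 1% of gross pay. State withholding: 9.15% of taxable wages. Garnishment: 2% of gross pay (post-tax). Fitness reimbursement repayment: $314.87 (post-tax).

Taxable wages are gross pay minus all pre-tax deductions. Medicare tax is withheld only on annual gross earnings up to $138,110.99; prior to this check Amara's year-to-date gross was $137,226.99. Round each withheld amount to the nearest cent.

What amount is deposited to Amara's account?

$3,400.84

Flexible spending account contribution: $249.02
Taxable wages = $5,786.66 − $249.02 = $5,537.64
Federal withholding: $5,537.64 × 0.1654 = $915.93
Local income tax: $5,537.64 × 0.0372 = $206.00
State withholding: $5,537.64 × 0.0915 = $506.69
State disability insurance: $5,786.66 × 0.01 = $57.87
Medicare tax: only $138,110.99 − $137,226.99 = $884.00 of this check is subject → $884.00 × 0.0223 = $19.71
Garnishment: $5,786.66 × 0.02 = $115.73
Fitness reimbursement repayment: $314.87
Total deductions = $249.02 + $915.93 + $206.00 + $506.69 + $57.87 + $19.71 + $115.73 + $314.87 = $2,385.82
Net pay = $5,786.66 − $2,385.82 = $3,400.84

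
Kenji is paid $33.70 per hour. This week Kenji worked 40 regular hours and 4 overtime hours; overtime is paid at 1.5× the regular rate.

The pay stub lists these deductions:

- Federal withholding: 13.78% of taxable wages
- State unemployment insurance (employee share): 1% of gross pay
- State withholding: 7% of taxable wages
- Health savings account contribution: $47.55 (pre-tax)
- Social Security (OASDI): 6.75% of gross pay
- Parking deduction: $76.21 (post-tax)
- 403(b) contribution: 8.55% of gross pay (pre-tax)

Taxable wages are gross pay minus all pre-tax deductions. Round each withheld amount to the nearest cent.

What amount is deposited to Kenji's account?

Regular pay: 40 × $33.70 = $1348.00
Overtime pay: 4 × $33.70 × 1.5 = $202.20
Gross pay = $1348.00 + $202.20 = $1550.20
403(b) contribution: $1550.20 × 0.0855 = $132.54
Health savings account contribution: $47.55
Pre-tax total = $132.54 + $47.55 = $180.09
Taxable wages = $1550.20 − $180.09 = $1370.11
State withholding: $1370.11 × 0.07 = $95.91
Federal withholding: $1370.11 × 0.1378 = $188.80
State unemployment insurance (employee share): $1550.20 × 0.01 = $15.50
Social Security (OASDI): $1550.20 × 0.0675 = $104.64
Parking deduction: $76.21
Total deductions = $132.54 + $47.55 + $95.91 + $188.80 + $15.50 + $104.64 + $76.21 = $661.15
Net pay = $1550.20 − $661.15 = $889.05

$889.05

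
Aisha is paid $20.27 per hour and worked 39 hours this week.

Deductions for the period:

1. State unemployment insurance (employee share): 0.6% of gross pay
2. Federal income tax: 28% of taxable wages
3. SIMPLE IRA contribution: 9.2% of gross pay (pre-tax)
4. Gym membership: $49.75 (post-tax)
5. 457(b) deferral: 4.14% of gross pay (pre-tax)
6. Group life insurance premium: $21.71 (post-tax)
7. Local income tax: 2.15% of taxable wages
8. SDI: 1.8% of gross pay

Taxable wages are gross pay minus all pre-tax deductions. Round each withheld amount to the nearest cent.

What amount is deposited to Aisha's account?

Gross pay: 39 × $20.27 = $790.53
SIMPLE IRA contribution: $790.53 × 0.092 = $72.73
457(b) deferral: $790.53 × 0.0414 = $32.73
Pre-tax total = $72.73 + $32.73 = $105.46
Taxable wages = $790.53 − $105.46 = $685.07
Local income tax: $685.07 × 0.0215 = $14.73
Federal income tax: $685.07 × 0.28 = $191.82
SDI: $790.53 × 0.018 = $14.23
State unemployment insurance (employee share): $790.53 × 0.006 = $4.74
Gym membership: $49.75
Group life insurance premium: $21.71
Total deductions = $72.73 + $32.73 + $14.73 + $191.82 + $14.23 + $4.74 + $49.75 + $21.71 = $402.44
Net pay = $790.53 − $402.44 = $388.09

$388.09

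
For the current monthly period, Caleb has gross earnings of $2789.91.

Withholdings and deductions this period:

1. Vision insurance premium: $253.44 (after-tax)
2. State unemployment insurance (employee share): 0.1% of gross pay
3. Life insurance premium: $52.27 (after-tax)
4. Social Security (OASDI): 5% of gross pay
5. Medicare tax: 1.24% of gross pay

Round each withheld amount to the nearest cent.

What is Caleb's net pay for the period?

$2307.32

Social Security (OASDI): $2789.91 × 0.05 = $139.50
State unemployment insurance (employee share): $2789.91 × 0.001 = $2.79
Medicare tax: $2789.91 × 0.0124 = $34.59
Vision insurance premium: $253.44
Life insurance premium: $52.27
Total deductions = $139.50 + $2.79 + $34.59 + $253.44 + $52.27 = $482.59
Net pay = $2789.91 − $482.59 = $2307.32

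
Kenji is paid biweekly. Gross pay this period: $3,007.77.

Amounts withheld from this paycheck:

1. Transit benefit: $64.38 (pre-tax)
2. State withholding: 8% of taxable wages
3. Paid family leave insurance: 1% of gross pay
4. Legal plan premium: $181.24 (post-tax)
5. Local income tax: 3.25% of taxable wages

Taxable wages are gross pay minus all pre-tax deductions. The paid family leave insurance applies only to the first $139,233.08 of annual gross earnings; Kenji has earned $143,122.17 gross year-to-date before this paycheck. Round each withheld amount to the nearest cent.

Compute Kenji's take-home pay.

Transit benefit: $64.38
Taxable wages = $3,007.77 − $64.38 = $2,943.39
Local income tax: $2,943.39 × 0.0325 = $95.66
State withholding: $2,943.39 × 0.08 = $235.47
Paid family leave insurance: annual cap $139,233.08 already reached (YTD $143,122.17), so $0.00
Legal plan premium: $181.24
Total deductions = $64.38 + $95.66 + $235.47 + $0.00 + $181.24 = $576.75
Net pay = $3,007.77 − $576.75 = $2,431.02

$2,431.02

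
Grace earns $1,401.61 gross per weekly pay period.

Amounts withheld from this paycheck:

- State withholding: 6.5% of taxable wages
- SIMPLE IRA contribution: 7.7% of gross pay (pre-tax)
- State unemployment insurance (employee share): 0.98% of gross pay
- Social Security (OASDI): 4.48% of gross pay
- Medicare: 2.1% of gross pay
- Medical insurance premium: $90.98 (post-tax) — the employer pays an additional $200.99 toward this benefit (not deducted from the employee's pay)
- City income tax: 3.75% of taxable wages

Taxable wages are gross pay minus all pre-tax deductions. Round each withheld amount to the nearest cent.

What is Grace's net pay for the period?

$964.15

SIMPLE IRA contribution: $1,401.61 × 0.077 = $107.92
Taxable wages = $1,401.61 − $107.92 = $1,293.69
City income tax: $1,293.69 × 0.0375 = $48.51
State withholding: $1,293.69 × 0.065 = $84.09
State unemployment insurance (employee share): $1,401.61 × 0.0098 = $13.74
Social Security (OASDI): $1,401.61 × 0.0448 = $62.79
Medicare: $1,401.61 × 0.021 = $29.43
Medical insurance premium: $90.98
(Employer's $200.99 toward medical insurance premium is not withheld from the employee.)
Total deductions = $107.92 + $48.51 + $84.09 + $13.74 + $62.79 + $29.43 + $90.98 = $437.46
Net pay = $1,401.61 − $437.46 = $964.15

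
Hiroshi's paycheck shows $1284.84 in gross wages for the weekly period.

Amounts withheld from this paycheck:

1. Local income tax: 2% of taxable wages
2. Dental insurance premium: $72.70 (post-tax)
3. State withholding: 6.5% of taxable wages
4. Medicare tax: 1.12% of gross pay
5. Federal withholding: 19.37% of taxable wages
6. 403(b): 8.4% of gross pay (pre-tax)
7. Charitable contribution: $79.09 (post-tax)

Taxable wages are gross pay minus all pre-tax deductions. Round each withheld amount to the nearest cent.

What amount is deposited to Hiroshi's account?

403(b): $1284.84 × 0.084 = $107.93
Taxable wages = $1284.84 − $107.93 = $1176.91
Local income tax: $1176.91 × 0.02 = $23.54
State withholding: $1176.91 × 0.065 = $76.50
Federal withholding: $1176.91 × 0.1937 = $227.97
Medicare tax: $1284.84 × 0.0112 = $14.39
Dental insurance premium: $72.70
Charitable contribution: $79.09
Total deductions = $107.93 + $23.54 + $76.50 + $227.97 + $14.39 + $72.70 + $79.09 = $602.12
Net pay = $1284.84 − $602.12 = $682.72

$682.72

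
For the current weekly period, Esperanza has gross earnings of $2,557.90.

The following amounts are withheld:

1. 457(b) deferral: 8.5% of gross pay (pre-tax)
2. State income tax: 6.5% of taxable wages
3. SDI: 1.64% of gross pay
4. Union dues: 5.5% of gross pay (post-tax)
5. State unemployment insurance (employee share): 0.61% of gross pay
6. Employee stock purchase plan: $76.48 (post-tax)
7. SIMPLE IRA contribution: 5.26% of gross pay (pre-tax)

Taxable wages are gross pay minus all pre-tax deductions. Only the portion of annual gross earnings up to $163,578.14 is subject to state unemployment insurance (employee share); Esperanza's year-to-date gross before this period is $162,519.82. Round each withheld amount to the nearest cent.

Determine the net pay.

$1,796.97

SIMPLE IRA contribution: $2,557.90 × 0.0526 = $134.55
457(b) deferral: $2,557.90 × 0.085 = $217.42
Pre-tax total = $134.55 + $217.42 = $351.97
Taxable wages = $2,557.90 − $351.97 = $2,205.93
State income tax: $2,205.93 × 0.065 = $143.39
SDI: $2,557.90 × 0.0164 = $41.95
State unemployment insurance (employee share): only $163,578.14 − $162,519.82 = $1,058.32 of this check is subject → $1,058.32 × 0.0061 = $6.46
Union dues: $2,557.90 × 0.055 = $140.68
Employee stock purchase plan: $76.48
Total deductions = $134.55 + $217.42 + $143.39 + $41.95 + $6.46 + $140.68 + $76.48 = $760.93
Net pay = $2,557.90 − $760.93 = $1,796.97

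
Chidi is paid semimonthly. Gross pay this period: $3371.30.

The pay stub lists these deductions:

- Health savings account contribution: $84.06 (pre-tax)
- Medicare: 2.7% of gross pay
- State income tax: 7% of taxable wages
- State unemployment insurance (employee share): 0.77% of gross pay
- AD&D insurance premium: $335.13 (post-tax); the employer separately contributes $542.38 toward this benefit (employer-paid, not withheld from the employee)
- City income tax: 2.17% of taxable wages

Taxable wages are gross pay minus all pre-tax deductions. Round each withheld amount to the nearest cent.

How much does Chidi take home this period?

$2533.68

Health savings account contribution: $84.06
Taxable wages = $3371.30 − $84.06 = $3287.24
State income tax: $3287.24 × 0.07 = $230.11
City income tax: $3287.24 × 0.0217 = $71.33
Medicare: $3371.30 × 0.027 = $91.03
State unemployment insurance (employee share): $3371.30 × 0.0077 = $25.96
AD&D insurance premium: $335.13
(Employer's $542.38 toward AD&D insurance premium is not withheld from the employee.)
Total deductions = $84.06 + $230.11 + $71.33 + $91.03 + $25.96 + $335.13 = $837.62
Net pay = $3371.30 − $837.62 = $2533.68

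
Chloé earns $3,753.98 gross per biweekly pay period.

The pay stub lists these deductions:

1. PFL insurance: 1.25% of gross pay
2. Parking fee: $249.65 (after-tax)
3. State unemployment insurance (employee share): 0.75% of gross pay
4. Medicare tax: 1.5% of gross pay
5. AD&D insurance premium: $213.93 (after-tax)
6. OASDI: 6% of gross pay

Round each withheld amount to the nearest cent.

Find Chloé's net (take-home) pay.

$2,933.78

OASDI: $3,753.98 × 0.06 = $225.24
PFL insurance: $3,753.98 × 0.0125 = $46.92
State unemployment insurance (employee share): $3,753.98 × 0.0075 = $28.15
Medicare tax: $3,753.98 × 0.015 = $56.31
AD&D insurance premium: $213.93
Parking fee: $249.65
Total deductions = $225.24 + $46.92 + $28.15 + $56.31 + $213.93 + $249.65 = $820.20
Net pay = $3,753.98 − $820.20 = $2,933.78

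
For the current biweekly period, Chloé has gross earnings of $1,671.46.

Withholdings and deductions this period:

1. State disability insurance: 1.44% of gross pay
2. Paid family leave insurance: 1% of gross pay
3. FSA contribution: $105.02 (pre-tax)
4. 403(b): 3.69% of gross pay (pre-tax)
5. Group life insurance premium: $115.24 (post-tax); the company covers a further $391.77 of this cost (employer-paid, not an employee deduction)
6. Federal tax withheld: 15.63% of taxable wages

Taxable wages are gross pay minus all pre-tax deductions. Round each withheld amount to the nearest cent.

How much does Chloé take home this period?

$1,113.55

403(b): $1,671.46 × 0.0369 = $61.68
FSA contribution: $105.02
Pre-tax total = $61.68 + $105.02 = $166.70
Taxable wages = $1,671.46 − $166.70 = $1,504.76
Federal tax withheld: $1,504.76 × 0.1563 = $235.19
State disability insurance: $1,671.46 × 0.0144 = $24.07
Paid family leave insurance: $1,671.46 × 0.01 = $16.71
Group life insurance premium: $115.24
(Employer's $391.77 toward group life insurance premium is not withheld from the employee.)
Total deductions = $61.68 + $105.02 + $235.19 + $24.07 + $16.71 + $115.24 = $557.91
Net pay = $1,671.46 − $557.91 = $1,113.55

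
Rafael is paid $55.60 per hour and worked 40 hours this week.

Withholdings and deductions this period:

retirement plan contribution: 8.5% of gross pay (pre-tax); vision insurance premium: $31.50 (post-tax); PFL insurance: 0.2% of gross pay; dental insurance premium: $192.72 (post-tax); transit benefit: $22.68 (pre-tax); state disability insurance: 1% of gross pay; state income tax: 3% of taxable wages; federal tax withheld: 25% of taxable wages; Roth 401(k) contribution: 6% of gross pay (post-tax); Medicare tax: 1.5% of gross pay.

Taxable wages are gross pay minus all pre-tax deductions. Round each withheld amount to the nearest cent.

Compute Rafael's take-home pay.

$1,031.13

Gross pay: 40 × $55.60 = $2,224.00
Retirement plan contribution: $2,224.00 × 0.085 = $189.04
Transit benefit: $22.68
Pre-tax total = $189.04 + $22.68 = $211.72
Taxable wages = $2,224.00 − $211.72 = $2,012.28
Federal tax withheld: $2,012.28 × 0.25 = $503.07
State income tax: $2,012.28 × 0.03 = $60.37
Medicare tax: $2,224.00 × 0.015 = $33.36
State disability insurance: $2,224.00 × 0.01 = $22.24
PFL insurance: $2,224.00 × 0.002 = $4.45
Vision insurance premium: $31.50
Roth 401(k) contribution: $2,224.00 × 0.06 = $133.44
Dental insurance premium: $192.72
Total deductions = $189.04 + $22.68 + $503.07 + $60.37 + $33.36 + $22.24 + $4.45 + $31.50 + $133.44 + $192.72 = $1,192.87
Net pay = $2,224.00 − $1,192.87 = $1,031.13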